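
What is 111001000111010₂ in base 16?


Group into 4-bit nibbles: 0111001000111010
  0111 = 7
  0010 = 2
  0011 = 3
  1010 = A
= 0x723A


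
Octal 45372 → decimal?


Positional values:
Position 0: 2 × 8^0 = 2
Position 1: 7 × 8^1 = 56
Position 2: 3 × 8^2 = 192
Position 3: 5 × 8^3 = 2560
Position 4: 4 × 8^4 = 16384
Sum = 2 + 56 + 192 + 2560 + 16384
= 19194


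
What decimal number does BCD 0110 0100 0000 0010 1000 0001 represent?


Each 4-bit group → digit:
  0110 → 6
  0100 → 4
  0000 → 0
  0010 → 2
  1000 → 8
  0001 → 1
= 640281


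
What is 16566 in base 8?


Divide by 8 repeatedly:
16566 ÷ 8 = 2070 remainder 6
2070 ÷ 8 = 258 remainder 6
258 ÷ 8 = 32 remainder 2
32 ÷ 8 = 4 remainder 0
4 ÷ 8 = 0 remainder 4
Reading remainders bottom-up:
= 0o40266


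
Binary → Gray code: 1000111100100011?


Binary: 1000111100100011
Gray code: G = B XOR (B >> 1)
B >> 1 = 0100011110010001
1000111100100011 XOR 0100011110010001:
  1 XOR 0 = 1
  0 XOR 1 = 1
  0 XOR 0 = 0
  0 XOR 0 = 0
  1 XOR 0 = 1
  1 XOR 1 = 0
  1 XOR 1 = 0
  1 XOR 1 = 0
  0 XOR 1 = 1
  0 XOR 0 = 0
  1 XOR 0 = 1
  0 XOR 1 = 1
  0 XOR 0 = 0
  0 XOR 0 = 0
  1 XOR 0 = 1
  1 XOR 1 = 0
= 1100100010110010


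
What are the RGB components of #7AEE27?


Hex: #7AEE27
R = 7A₁₆ = 122
G = EE₁₆ = 238
B = 27₁₆ = 39
= RGB(122, 238, 39)


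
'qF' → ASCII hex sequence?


String: 'qF'  (2 characters)
Per-character ASCII lookup:
  'q': lowercase starts at 97: 'q' = 97 + 16 = 113 → 0x71
  'F': uppercase starts at 65: 'F' = 65 + 5 = 70 → 0x46
= 0x71 0x46


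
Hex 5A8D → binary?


Each hex digit → 4 binary bits:
  5 = 0101
  A = 1010
  8 = 1000
  D = 1101
Concatenate: 0101 1010 1000 1101
= 0101101010001101


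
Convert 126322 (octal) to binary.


Each octal digit → 3 binary bits:
  1 = 001
  2 = 010
  6 = 110
  3 = 011
  2 = 010
  2 = 010
Concatenate: 001 010 110 011 010 010
= 001010110011010010


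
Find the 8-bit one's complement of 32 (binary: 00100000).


Original: 00100000
Invert all bits:
  bit 0: 0 → 1
  bit 1: 0 → 1
  bit 2: 1 → 0
  bit 3: 0 → 1
  bit 4: 0 → 1
  bit 5: 0 → 1
  bit 6: 0 → 1
  bit 7: 0 → 1
= 11011111


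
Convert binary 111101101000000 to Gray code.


Binary: 111101101000000
Gray code: G = B XOR (B >> 1)
B >> 1 = 011110110100000
111101101000000 XOR 011110110100000:
  1 XOR 0 = 1
  1 XOR 1 = 0
  1 XOR 1 = 0
  1 XOR 1 = 0
  0 XOR 1 = 1
  1 XOR 0 = 1
  1 XOR 1 = 0
  0 XOR 1 = 1
  1 XOR 0 = 1
  0 XOR 1 = 1
  0 XOR 0 = 0
  0 XOR 0 = 0
  0 XOR 0 = 0
  0 XOR 0 = 0
  0 XOR 0 = 0
= 100011011100000


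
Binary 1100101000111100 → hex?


Group into 4-bit nibbles: 1100101000111100
  1100 = C
  1010 = A
  0011 = 3
  1100 = C
= 0xCA3C


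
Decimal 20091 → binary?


Divide by 2 repeatedly:
20091 ÷ 2 = 10045 remainder 1
10045 ÷ 2 = 5022 remainder 1
5022 ÷ 2 = 2511 remainder 0
2511 ÷ 2 = 1255 remainder 1
1255 ÷ 2 = 627 remainder 1
627 ÷ 2 = 313 remainder 1
313 ÷ 2 = 156 remainder 1
156 ÷ 2 = 78 remainder 0
78 ÷ 2 = 39 remainder 0
39 ÷ 2 = 19 remainder 1
19 ÷ 2 = 9 remainder 1
9 ÷ 2 = 4 remainder 1
4 ÷ 2 = 2 remainder 0
2 ÷ 2 = 1 remainder 0
1 ÷ 2 = 0 remainder 1
Reading remainders bottom-up:
= 100111001111011


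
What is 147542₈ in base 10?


Positional values:
Position 0: 2 × 8^0 = 2
Position 1: 4 × 8^1 = 32
Position 2: 5 × 8^2 = 320
Position 3: 7 × 8^3 = 3584
Position 4: 4 × 8^4 = 16384
Position 5: 1 × 8^5 = 32768
Sum = 2 + 32 + 320 + 3584 + 16384 + 32768
= 53090


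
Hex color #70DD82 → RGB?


Hex: #70DD82
R = 70₁₆ = 112
G = DD₁₆ = 221
B = 82₁₆ = 130
= RGB(112, 221, 130)


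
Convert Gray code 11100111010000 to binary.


Gray code: 11100111010000
MSB stays the same: 1
Each subsequent bit = prev_binary XOR current_gray:
  B[1] = 1 XOR 1 = 0
  B[2] = 0 XOR 1 = 1
  B[3] = 1 XOR 0 = 1
  B[4] = 1 XOR 0 = 1
  B[5] = 1 XOR 1 = 0
  B[6] = 0 XOR 1 = 1
  B[7] = 1 XOR 1 = 0
  B[8] = 0 XOR 0 = 0
  B[9] = 0 XOR 1 = 1
  B[10] = 1 XOR 0 = 1
  B[11] = 1 XOR 0 = 1
  B[12] = 1 XOR 0 = 1
  B[13] = 1 XOR 0 = 1
= 10111010011111 (11935 decimal)


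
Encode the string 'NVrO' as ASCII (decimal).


String: 'NVrO'  (4 characters)
Per-character ASCII lookup:
  'N': uppercase starts at 65: 'N' = 65 + 13 = 78
  'V': uppercase starts at 65: 'V' = 65 + 21 = 86
  'r': lowercase starts at 97: 'r' = 97 + 17 = 114
  'O': uppercase starts at 65: 'O' = 65 + 14 = 79
= 78 86 114 79


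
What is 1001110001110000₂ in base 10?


Positional values:
Bit 4: 1 × 2^4 = 16
Bit 5: 1 × 2^5 = 32
Bit 6: 1 × 2^6 = 64
Bit 10: 1 × 2^10 = 1024
Bit 11: 1 × 2^11 = 2048
Bit 12: 1 × 2^12 = 4096
Bit 15: 1 × 2^15 = 32768
Sum = 16 + 32 + 64 + 1024 + 2048 + 4096 + 32768
= 40048


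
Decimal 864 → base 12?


Divide by 12 repeatedly:
864 ÷ 12 = 72 remainder 0
72 ÷ 12 = 6 remainder 0
6 ÷ 12 = 0 remainder 6
Reading remainders bottom-up:
= 600


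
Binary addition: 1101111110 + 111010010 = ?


Align and add column by column (LSB to MSB, carry propagating):
  01101111110
+ 00111010010
  -----------
  col 0: 0 + 0 + 0 (carry in) = 0 → bit 0, carry out 0
  col 1: 1 + 1 + 0 (carry in) = 2 → bit 0, carry out 1
  col 2: 1 + 0 + 1 (carry in) = 2 → bit 0, carry out 1
  col 3: 1 + 0 + 1 (carry in) = 2 → bit 0, carry out 1
  col 4: 1 + 1 + 1 (carry in) = 3 → bit 1, carry out 1
  col 5: 1 + 0 + 1 (carry in) = 2 → bit 0, carry out 1
  col 6: 1 + 1 + 1 (carry in) = 3 → bit 1, carry out 1
  col 7: 0 + 1 + 1 (carry in) = 2 → bit 0, carry out 1
  col 8: 1 + 1 + 1 (carry in) = 3 → bit 1, carry out 1
  col 9: 1 + 0 + 1 (carry in) = 2 → bit 0, carry out 1
  col 10: 0 + 0 + 1 (carry in) = 1 → bit 1, carry out 0
Reading bits MSB→LSB: 10101010000
Strip leading zeros: 10101010000
= 10101010000


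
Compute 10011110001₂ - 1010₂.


Align and subtract column by column (LSB to MSB, borrowing when needed):
  10011110001
- 00000001010
  -----------
  col 0: (1 - 0 borrow-in) - 0 → 1 - 0 = 1, borrow out 0
  col 1: (0 - 0 borrow-in) - 1 → borrow from next column: (0+2) - 1 = 1, borrow out 1
  col 2: (0 - 1 borrow-in) - 0 → borrow from next column: (-1+2) - 0 = 1, borrow out 1
  col 3: (0 - 1 borrow-in) - 1 → borrow from next column: (-1+2) - 1 = 0, borrow out 1
  col 4: (1 - 1 borrow-in) - 0 → 0 - 0 = 0, borrow out 0
  col 5: (1 - 0 borrow-in) - 0 → 1 - 0 = 1, borrow out 0
  col 6: (1 - 0 borrow-in) - 0 → 1 - 0 = 1, borrow out 0
  col 7: (1 - 0 borrow-in) - 0 → 1 - 0 = 1, borrow out 0
  col 8: (0 - 0 borrow-in) - 0 → 0 - 0 = 0, borrow out 0
  col 9: (0 - 0 borrow-in) - 0 → 0 - 0 = 0, borrow out 0
  col 10: (1 - 0 borrow-in) - 0 → 1 - 0 = 1, borrow out 0
Reading bits MSB→LSB: 10011100111
Strip leading zeros: 10011100111
= 10011100111


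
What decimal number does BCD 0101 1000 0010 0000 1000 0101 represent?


Each 4-bit group → digit:
  0101 → 5
  1000 → 8
  0010 → 2
  0000 → 0
  1000 → 8
  0101 → 5
= 582085


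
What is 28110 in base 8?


Divide by 8 repeatedly:
28110 ÷ 8 = 3513 remainder 6
3513 ÷ 8 = 439 remainder 1
439 ÷ 8 = 54 remainder 7
54 ÷ 8 = 6 remainder 6
6 ÷ 8 = 0 remainder 6
Reading remainders bottom-up:
= 0o66716


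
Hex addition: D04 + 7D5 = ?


Align and add column by column (LSB to MSB, each column mod 16 with carry):
  0D04
+ 07D5
  ----
  col 0: 4(4) + 5(5) + 0 (carry in) = 9 → 9(9), carry out 0
  col 1: 0(0) + D(13) + 0 (carry in) = 13 → D(13), carry out 0
  col 2: D(13) + 7(7) + 0 (carry in) = 20 → 4(4), carry out 1
  col 3: 0(0) + 0(0) + 1 (carry in) = 1 → 1(1), carry out 0
Reading digits MSB→LSB: 14D9
Strip leading zeros: 14D9
= 0x14D9


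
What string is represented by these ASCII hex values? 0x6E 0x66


Codes (hex): 0x6E 0x66
Per-code ASCII lookup:
  0x6E = 110  (range 97-122: lowercase, 110 - 97 = 13) → 'n'
  0x66 = 102  (range 97-122: lowercase, 102 - 97 = 5) → 'f'
= 'nf'


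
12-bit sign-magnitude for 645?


Sign bit: 0 (positive)
Magnitude: 645 = 01010000101
= 001010000101


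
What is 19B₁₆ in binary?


Each hex digit → 4 binary bits:
  1 = 0001
  9 = 1001
  B = 1011
Concatenate: 0001 1001 1011
= 000110011011


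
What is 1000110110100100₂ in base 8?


Group into 3-bit groups: 001000110110100100
  001 = 1
  000 = 0
  110 = 6
  110 = 6
  100 = 4
  100 = 4
= 0o106644


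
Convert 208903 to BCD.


Each digit → 4-bit binary:
  2 → 0010
  0 → 0000
  8 → 1000
  9 → 1001
  0 → 0000
  3 → 0011
= 0010 0000 1000 1001 0000 0011


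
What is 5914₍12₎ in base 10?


Positional values (base 12):
  4 × 12^0 = 4 × 1 = 4
  1 × 12^1 = 1 × 12 = 12
  9 × 12^2 = 9 × 144 = 1296
  5 × 12^3 = 5 × 1728 = 8640
Sum = 4 + 12 + 1296 + 8640
= 9952


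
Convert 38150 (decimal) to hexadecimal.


Divide by 16 repeatedly:
38150 ÷ 16 = 2384 remainder 6 (6)
2384 ÷ 16 = 149 remainder 0 (0)
149 ÷ 16 = 9 remainder 5 (5)
9 ÷ 16 = 0 remainder 9 (9)
Reading remainders bottom-up:
= 0x9506


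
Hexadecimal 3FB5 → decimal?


Positional values:
Position 0: 5 × 16^0 = 5 × 1 = 5
Position 1: B × 16^1 = 11 × 16 = 176
Position 2: F × 16^2 = 15 × 256 = 3840
Position 3: 3 × 16^3 = 3 × 4096 = 12288
Sum = 5 + 176 + 3840 + 12288
= 16309


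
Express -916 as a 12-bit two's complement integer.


Original: 001110010100
Step 1 - Invert all bits: 110001101011
Step 2 - Add 1: 110001101011 + 1
= 110001101100 (represents -916)


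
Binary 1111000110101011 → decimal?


Positional values:
Bit 0: 1 × 2^0 = 1
Bit 1: 1 × 2^1 = 2
Bit 3: 1 × 2^3 = 8
Bit 5: 1 × 2^5 = 32
Bit 7: 1 × 2^7 = 128
Bit 8: 1 × 2^8 = 256
Bit 12: 1 × 2^12 = 4096
Bit 13: 1 × 2^13 = 8192
Bit 14: 1 × 2^14 = 16384
Bit 15: 1 × 2^15 = 32768
Sum = 1 + 2 + 8 + 32 + 128 + 256 + 4096 + 8192 + 16384 + 32768
= 61867


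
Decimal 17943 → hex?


Divide by 16 repeatedly:
17943 ÷ 16 = 1121 remainder 7 (7)
1121 ÷ 16 = 70 remainder 1 (1)
70 ÷ 16 = 4 remainder 6 (6)
4 ÷ 16 = 0 remainder 4 (4)
Reading remainders bottom-up:
= 0x4617


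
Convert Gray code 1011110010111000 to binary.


Gray code: 1011110010111000
MSB stays the same: 1
Each subsequent bit = prev_binary XOR current_gray:
  B[1] = 1 XOR 0 = 1
  B[2] = 1 XOR 1 = 0
  B[3] = 0 XOR 1 = 1
  B[4] = 1 XOR 1 = 0
  B[5] = 0 XOR 1 = 1
  B[6] = 1 XOR 0 = 1
  B[7] = 1 XOR 0 = 1
  B[8] = 1 XOR 1 = 0
  B[9] = 0 XOR 0 = 0
  B[10] = 0 XOR 1 = 1
  B[11] = 1 XOR 1 = 0
  B[12] = 0 XOR 1 = 1
  B[13] = 1 XOR 0 = 1
  B[14] = 1 XOR 0 = 1
  B[15] = 1 XOR 0 = 1
= 1101011100101111 (55087 decimal)


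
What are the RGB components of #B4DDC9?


Hex: #B4DDC9
R = B4₁₆ = 180
G = DD₁₆ = 221
B = C9₁₆ = 201
= RGB(180, 221, 201)


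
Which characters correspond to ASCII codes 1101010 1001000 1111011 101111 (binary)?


Codes (binary): 1101010 1001000 1111011 101111
Per-code ASCII lookup:
  1101010 = 106  (range 97-122: lowercase, 106 - 97 = 9) → 'j'
  1001000 = 72  (range 65-90: uppercase, 72 - 65 = 7) → 'H'
  1111011 = 123  (special character) → '{'
  101111 = 47  (special character) → '/'
= 'jH{/'


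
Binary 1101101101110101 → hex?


Group into 4-bit nibbles: 1101101101110101
  1101 = D
  1011 = B
  0111 = 7
  0101 = 5
= 0xDB75


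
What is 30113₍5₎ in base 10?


Positional values (base 5):
  3 × 5^0 = 3 × 1 = 3
  1 × 5^1 = 1 × 5 = 5
  1 × 5^2 = 1 × 25 = 25
  0 × 5^3 = 0 × 125 = 0
  3 × 5^4 = 3 × 625 = 1875
Sum = 3 + 5 + 25 + 0 + 1875
= 1908


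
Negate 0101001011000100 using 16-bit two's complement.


Original: 0101001011000100
Step 1 - Invert all bits: 1010110100111011
Step 2 - Add 1: 1010110100111011 + 1
= 1010110100111100 (represents -21188)


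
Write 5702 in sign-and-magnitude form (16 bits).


Sign bit: 0 (positive)
Magnitude: 5702 = 001011001000110
= 0001011001000110


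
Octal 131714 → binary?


Each octal digit → 3 binary bits:
  1 = 001
  3 = 011
  1 = 001
  7 = 111
  1 = 001
  4 = 100
Concatenate: 001 011 001 111 001 100
= 001011001111001100


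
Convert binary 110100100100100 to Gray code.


Binary: 110100100100100
Gray code: G = B XOR (B >> 1)
B >> 1 = 011010010010010
110100100100100 XOR 011010010010010:
  1 XOR 0 = 1
  1 XOR 1 = 0
  0 XOR 1 = 1
  1 XOR 0 = 1
  0 XOR 1 = 1
  0 XOR 0 = 0
  1 XOR 0 = 1
  0 XOR 1 = 1
  0 XOR 0 = 0
  1 XOR 0 = 1
  0 XOR 1 = 1
  0 XOR 0 = 0
  1 XOR 0 = 1
  0 XOR 1 = 1
  0 XOR 0 = 0
= 101110110110110


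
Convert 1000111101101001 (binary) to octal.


Group into 3-bit groups: 001000111101101001
  001 = 1
  000 = 0
  111 = 7
  101 = 5
  101 = 5
  001 = 1
= 0o107551


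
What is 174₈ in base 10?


Positional values:
Position 0: 4 × 8^0 = 4
Position 1: 7 × 8^1 = 56
Position 2: 1 × 8^2 = 64
Sum = 4 + 56 + 64
= 124


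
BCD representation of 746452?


Each digit → 4-bit binary:
  7 → 0111
  4 → 0100
  6 → 0110
  4 → 0100
  5 → 0101
  2 → 0010
= 0111 0100 0110 0100 0101 0010


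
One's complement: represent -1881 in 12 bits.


Original: 011101011001
Invert all bits:
  bit 0: 0 → 1
  bit 1: 1 → 0
  bit 2: 1 → 0
  bit 3: 1 → 0
  bit 4: 0 → 1
  bit 5: 1 → 0
  bit 6: 0 → 1
  bit 7: 1 → 0
  bit 8: 1 → 0
  bit 9: 0 → 1
  bit 10: 0 → 1
  bit 11: 1 → 0
= 100010100110


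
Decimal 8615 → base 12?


Divide by 12 repeatedly:
8615 ÷ 12 = 717 remainder 11
717 ÷ 12 = 59 remainder 9
59 ÷ 12 = 4 remainder 11
4 ÷ 12 = 0 remainder 4
Reading remainders bottom-up:
= 4B9B


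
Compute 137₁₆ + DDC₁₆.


Align and add column by column (LSB to MSB, each column mod 16 with carry):
  0137
+ 0DDC
  ----
  col 0: 7(7) + C(12) + 0 (carry in) = 19 → 3(3), carry out 1
  col 1: 3(3) + D(13) + 1 (carry in) = 17 → 1(1), carry out 1
  col 2: 1(1) + D(13) + 1 (carry in) = 15 → F(15), carry out 0
  col 3: 0(0) + 0(0) + 0 (carry in) = 0 → 0(0), carry out 0
Reading digits MSB→LSB: 0F13
Strip leading zeros: F13
= 0xF13


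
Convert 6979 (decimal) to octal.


Divide by 8 repeatedly:
6979 ÷ 8 = 872 remainder 3
872 ÷ 8 = 109 remainder 0
109 ÷ 8 = 13 remainder 5
13 ÷ 8 = 1 remainder 5
1 ÷ 8 = 0 remainder 1
Reading remainders bottom-up:
= 0o15503


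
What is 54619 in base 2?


Divide by 2 repeatedly:
54619 ÷ 2 = 27309 remainder 1
27309 ÷ 2 = 13654 remainder 1
13654 ÷ 2 = 6827 remainder 0
6827 ÷ 2 = 3413 remainder 1
3413 ÷ 2 = 1706 remainder 1
1706 ÷ 2 = 853 remainder 0
853 ÷ 2 = 426 remainder 1
426 ÷ 2 = 213 remainder 0
213 ÷ 2 = 106 remainder 1
106 ÷ 2 = 53 remainder 0
53 ÷ 2 = 26 remainder 1
26 ÷ 2 = 13 remainder 0
13 ÷ 2 = 6 remainder 1
6 ÷ 2 = 3 remainder 0
3 ÷ 2 = 1 remainder 1
1 ÷ 2 = 0 remainder 1
Reading remainders bottom-up:
= 1101010101011011


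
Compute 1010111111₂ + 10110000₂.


Align and add column by column (LSB to MSB, carry propagating):
  01010111111
+ 00010110000
  -----------
  col 0: 1 + 0 + 0 (carry in) = 1 → bit 1, carry out 0
  col 1: 1 + 0 + 0 (carry in) = 1 → bit 1, carry out 0
  col 2: 1 + 0 + 0 (carry in) = 1 → bit 1, carry out 0
  col 3: 1 + 0 + 0 (carry in) = 1 → bit 1, carry out 0
  col 4: 1 + 1 + 0 (carry in) = 2 → bit 0, carry out 1
  col 5: 1 + 1 + 1 (carry in) = 3 → bit 1, carry out 1
  col 6: 0 + 0 + 1 (carry in) = 1 → bit 1, carry out 0
  col 7: 1 + 1 + 0 (carry in) = 2 → bit 0, carry out 1
  col 8: 0 + 0 + 1 (carry in) = 1 → bit 1, carry out 0
  col 9: 1 + 0 + 0 (carry in) = 1 → bit 1, carry out 0
  col 10: 0 + 0 + 0 (carry in) = 0 → bit 0, carry out 0
Reading bits MSB→LSB: 01101101111
Strip leading zeros: 1101101111
= 1101101111


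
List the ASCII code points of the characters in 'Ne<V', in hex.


String: 'Ne<V'  (4 characters)
Per-character ASCII lookup:
  'N': uppercase starts at 65: 'N' = 65 + 13 = 78 → 0x4E
  'e': lowercase starts at 97: 'e' = 97 + 4 = 101 → 0x65
  '<': special character: '<' = 60 → 0x3C
  'V': uppercase starts at 65: 'V' = 65 + 21 = 86 → 0x56
= 0x4E 0x65 0x3C 0x56


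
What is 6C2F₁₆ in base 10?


Positional values:
Position 0: F × 16^0 = 15 × 1 = 15
Position 1: 2 × 16^1 = 2 × 16 = 32
Position 2: C × 16^2 = 12 × 256 = 3072
Position 3: 6 × 16^3 = 6 × 4096 = 24576
Sum = 15 + 32 + 3072 + 24576
= 27695


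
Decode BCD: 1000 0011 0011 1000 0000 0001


Each 4-bit group → digit:
  1000 → 8
  0011 → 3
  0011 → 3
  1000 → 8
  0000 → 0
  0001 → 1
= 833801


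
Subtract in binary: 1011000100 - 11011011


Align and subtract column by column (LSB to MSB, borrowing when needed):
  1011000100
- 0011011011
  ----------
  col 0: (0 - 0 borrow-in) - 1 → borrow from next column: (0+2) - 1 = 1, borrow out 1
  col 1: (0 - 1 borrow-in) - 1 → borrow from next column: (-1+2) - 1 = 0, borrow out 1
  col 2: (1 - 1 borrow-in) - 0 → 0 - 0 = 0, borrow out 0
  col 3: (0 - 0 borrow-in) - 1 → borrow from next column: (0+2) - 1 = 1, borrow out 1
  col 4: (0 - 1 borrow-in) - 1 → borrow from next column: (-1+2) - 1 = 0, borrow out 1
  col 5: (0 - 1 borrow-in) - 0 → borrow from next column: (-1+2) - 0 = 1, borrow out 1
  col 6: (1 - 1 borrow-in) - 1 → borrow from next column: (0+2) - 1 = 1, borrow out 1
  col 7: (1 - 1 borrow-in) - 1 → borrow from next column: (0+2) - 1 = 1, borrow out 1
  col 8: (0 - 1 borrow-in) - 0 → borrow from next column: (-1+2) - 0 = 1, borrow out 1
  col 9: (1 - 1 borrow-in) - 0 → 0 - 0 = 0, borrow out 0
Reading bits MSB→LSB: 0111101001
Strip leading zeros: 111101001
= 111101001


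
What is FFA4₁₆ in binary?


Each hex digit → 4 binary bits:
  F = 1111
  F = 1111
  A = 1010
  4 = 0100
Concatenate: 1111 1111 1010 0100
= 1111111110100100


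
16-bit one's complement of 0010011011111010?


Original: 0010011011111010
Invert all bits:
  bit 0: 0 → 1
  bit 1: 0 → 1
  bit 2: 1 → 0
  bit 3: 0 → 1
  bit 4: 0 → 1
  bit 5: 1 → 0
  bit 6: 1 → 0
  bit 7: 0 → 1
  bit 8: 1 → 0
  bit 9: 1 → 0
  bit 10: 1 → 0
  bit 11: 1 → 0
  bit 12: 1 → 0
  bit 13: 0 → 1
  bit 14: 1 → 0
  bit 15: 0 → 1
= 1101100100000101


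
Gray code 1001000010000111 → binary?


Gray code: 1001000010000111
MSB stays the same: 1
Each subsequent bit = prev_binary XOR current_gray:
  B[1] = 1 XOR 0 = 1
  B[2] = 1 XOR 0 = 1
  B[3] = 1 XOR 1 = 0
  B[4] = 0 XOR 0 = 0
  B[5] = 0 XOR 0 = 0
  B[6] = 0 XOR 0 = 0
  B[7] = 0 XOR 0 = 0
  B[8] = 0 XOR 1 = 1
  B[9] = 1 XOR 0 = 1
  B[10] = 1 XOR 0 = 1
  B[11] = 1 XOR 0 = 1
  B[12] = 1 XOR 0 = 1
  B[13] = 1 XOR 1 = 0
  B[14] = 0 XOR 1 = 1
  B[15] = 1 XOR 1 = 0
= 1110000011111010 (57594 decimal)


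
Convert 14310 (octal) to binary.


Each octal digit → 3 binary bits:
  1 = 001
  4 = 100
  3 = 011
  1 = 001
  0 = 000
Concatenate: 001 100 011 001 000
= 001100011001000


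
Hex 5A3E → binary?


Each hex digit → 4 binary bits:
  5 = 0101
  A = 1010
  3 = 0011
  E = 1110
Concatenate: 0101 1010 0011 1110
= 0101101000111110


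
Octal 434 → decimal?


Positional values:
Position 0: 4 × 8^0 = 4
Position 1: 3 × 8^1 = 24
Position 2: 4 × 8^2 = 256
Sum = 4 + 24 + 256
= 284


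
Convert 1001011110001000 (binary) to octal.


Group into 3-bit groups: 001001011110001000
  001 = 1
  001 = 1
  011 = 3
  110 = 6
  001 = 1
  000 = 0
= 0o113610


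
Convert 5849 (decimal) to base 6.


Divide by 6 repeatedly:
5849 ÷ 6 = 974 remainder 5
974 ÷ 6 = 162 remainder 2
162 ÷ 6 = 27 remainder 0
27 ÷ 6 = 4 remainder 3
4 ÷ 6 = 0 remainder 4
Reading remainders bottom-up:
= 43025


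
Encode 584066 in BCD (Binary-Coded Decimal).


Each digit → 4-bit binary:
  5 → 0101
  8 → 1000
  4 → 0100
  0 → 0000
  6 → 0110
  6 → 0110
= 0101 1000 0100 0000 0110 0110


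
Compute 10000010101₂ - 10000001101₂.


Align and subtract column by column (LSB to MSB, borrowing when needed):
  10000010101
- 10000001101
  -----------
  col 0: (1 - 0 borrow-in) - 1 → 1 - 1 = 0, borrow out 0
  col 1: (0 - 0 borrow-in) - 0 → 0 - 0 = 0, borrow out 0
  col 2: (1 - 0 borrow-in) - 1 → 1 - 1 = 0, borrow out 0
  col 3: (0 - 0 borrow-in) - 1 → borrow from next column: (0+2) - 1 = 1, borrow out 1
  col 4: (1 - 1 borrow-in) - 0 → 0 - 0 = 0, borrow out 0
  col 5: (0 - 0 borrow-in) - 0 → 0 - 0 = 0, borrow out 0
  col 6: (0 - 0 borrow-in) - 0 → 0 - 0 = 0, borrow out 0
  col 7: (0 - 0 borrow-in) - 0 → 0 - 0 = 0, borrow out 0
  col 8: (0 - 0 borrow-in) - 0 → 0 - 0 = 0, borrow out 0
  col 9: (0 - 0 borrow-in) - 0 → 0 - 0 = 0, borrow out 0
  col 10: (1 - 0 borrow-in) - 1 → 1 - 1 = 0, borrow out 0
Reading bits MSB→LSB: 00000001000
Strip leading zeros: 1000
= 1000


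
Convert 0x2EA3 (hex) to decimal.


Positional values:
Position 0: 3 × 16^0 = 3 × 1 = 3
Position 1: A × 16^1 = 10 × 16 = 160
Position 2: E × 16^2 = 14 × 256 = 3584
Position 3: 2 × 16^3 = 2 × 4096 = 8192
Sum = 3 + 160 + 3584 + 8192
= 11939


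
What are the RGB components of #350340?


Hex: #350340
R = 35₁₆ = 53
G = 03₁₆ = 3
B = 40₁₆ = 64
= RGB(53, 3, 64)


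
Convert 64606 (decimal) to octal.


Divide by 8 repeatedly:
64606 ÷ 8 = 8075 remainder 6
8075 ÷ 8 = 1009 remainder 3
1009 ÷ 8 = 126 remainder 1
126 ÷ 8 = 15 remainder 6
15 ÷ 8 = 1 remainder 7
1 ÷ 8 = 0 remainder 1
Reading remainders bottom-up:
= 0o176136


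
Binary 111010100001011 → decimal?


Positional values:
Bit 0: 1 × 2^0 = 1
Bit 1: 1 × 2^1 = 2
Bit 3: 1 × 2^3 = 8
Bit 8: 1 × 2^8 = 256
Bit 10: 1 × 2^10 = 1024
Bit 12: 1 × 2^12 = 4096
Bit 13: 1 × 2^13 = 8192
Bit 14: 1 × 2^14 = 16384
Sum = 1 + 2 + 8 + 256 + 1024 + 4096 + 8192 + 16384
= 29963


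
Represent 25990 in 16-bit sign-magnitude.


Sign bit: 0 (positive)
Magnitude: 25990 = 110010110000110
= 0110010110000110


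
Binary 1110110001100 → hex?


Group into 4-bit nibbles: 0001110110001100
  0001 = 1
  1101 = D
  1000 = 8
  1100 = C
= 0x1D8C


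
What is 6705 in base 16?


Divide by 16 repeatedly:
6705 ÷ 16 = 419 remainder 1 (1)
419 ÷ 16 = 26 remainder 3 (3)
26 ÷ 16 = 1 remainder 10 (A)
1 ÷ 16 = 0 remainder 1 (1)
Reading remainders bottom-up:
= 0x1A31


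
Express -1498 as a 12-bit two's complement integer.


Original: 010111011010
Step 1 - Invert all bits: 101000100101
Step 2 - Add 1: 101000100101 + 1
= 101000100110 (represents -1498)


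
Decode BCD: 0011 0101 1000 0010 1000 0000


Each 4-bit group → digit:
  0011 → 3
  0101 → 5
  1000 → 8
  0010 → 2
  1000 → 8
  0000 → 0
= 358280


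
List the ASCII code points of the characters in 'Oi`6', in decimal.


String: 'Oi`6'  (4 characters)
Per-character ASCII lookup:
  'O': uppercase starts at 65: 'O' = 65 + 14 = 79
  'i': lowercase starts at 97: 'i' = 97 + 8 = 105
  '`': special character: '`' = 96
  '6': digits start at 48: '6' = 48 + 6 = 54
= 79 105 96 54


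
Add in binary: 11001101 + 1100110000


Align and add column by column (LSB to MSB, carry propagating):
  00011001101
+ 01100110000
  -----------
  col 0: 1 + 0 + 0 (carry in) = 1 → bit 1, carry out 0
  col 1: 0 + 0 + 0 (carry in) = 0 → bit 0, carry out 0
  col 2: 1 + 0 + 0 (carry in) = 1 → bit 1, carry out 0
  col 3: 1 + 0 + 0 (carry in) = 1 → bit 1, carry out 0
  col 4: 0 + 1 + 0 (carry in) = 1 → bit 1, carry out 0
  col 5: 0 + 1 + 0 (carry in) = 1 → bit 1, carry out 0
  col 6: 1 + 0 + 0 (carry in) = 1 → bit 1, carry out 0
  col 7: 1 + 0 + 0 (carry in) = 1 → bit 1, carry out 0
  col 8: 0 + 1 + 0 (carry in) = 1 → bit 1, carry out 0
  col 9: 0 + 1 + 0 (carry in) = 1 → bit 1, carry out 0
  col 10: 0 + 0 + 0 (carry in) = 0 → bit 0, carry out 0
Reading bits MSB→LSB: 01111111101
Strip leading zeros: 1111111101
= 1111111101


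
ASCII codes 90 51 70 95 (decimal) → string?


Codes (decimal): 90 51 70 95
Per-code ASCII lookup:
  90  (range 65-90: uppercase, 90 - 65 = 25) → 'Z'
  51  (range 48-57: digits, 51 - 48 = 3) → '3'
  70  (range 65-90: uppercase, 70 - 65 = 5) → 'F'
  95  (special character) → '_'
= 'Z3F_'


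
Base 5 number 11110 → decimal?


Positional values (base 5):
  0 × 5^0 = 0 × 1 = 0
  1 × 5^1 = 1 × 5 = 5
  1 × 5^2 = 1 × 25 = 25
  1 × 5^3 = 1 × 125 = 125
  1 × 5^4 = 1 × 625 = 625
Sum = 0 + 5 + 25 + 125 + 625
= 780


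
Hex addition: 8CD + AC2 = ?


Align and add column by column (LSB to MSB, each column mod 16 with carry):
  08CD
+ 0AC2
  ----
  col 0: D(13) + 2(2) + 0 (carry in) = 15 → F(15), carry out 0
  col 1: C(12) + C(12) + 0 (carry in) = 24 → 8(8), carry out 1
  col 2: 8(8) + A(10) + 1 (carry in) = 19 → 3(3), carry out 1
  col 3: 0(0) + 0(0) + 1 (carry in) = 1 → 1(1), carry out 0
Reading digits MSB→LSB: 138F
Strip leading zeros: 138F
= 0x138F


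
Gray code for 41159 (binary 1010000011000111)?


Binary: 1010000011000111
Gray code: G = B XOR (B >> 1)
B >> 1 = 0101000001100011
1010000011000111 XOR 0101000001100011:
  1 XOR 0 = 1
  0 XOR 1 = 1
  1 XOR 0 = 1
  0 XOR 1 = 1
  0 XOR 0 = 0
  0 XOR 0 = 0
  0 XOR 0 = 0
  0 XOR 0 = 0
  1 XOR 0 = 1
  1 XOR 1 = 0
  0 XOR 1 = 1
  0 XOR 0 = 0
  0 XOR 0 = 0
  1 XOR 0 = 1
  1 XOR 1 = 0
  1 XOR 1 = 0
= 1111000010100100


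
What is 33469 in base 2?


Divide by 2 repeatedly:
33469 ÷ 2 = 16734 remainder 1
16734 ÷ 2 = 8367 remainder 0
8367 ÷ 2 = 4183 remainder 1
4183 ÷ 2 = 2091 remainder 1
2091 ÷ 2 = 1045 remainder 1
1045 ÷ 2 = 522 remainder 1
522 ÷ 2 = 261 remainder 0
261 ÷ 2 = 130 remainder 1
130 ÷ 2 = 65 remainder 0
65 ÷ 2 = 32 remainder 1
32 ÷ 2 = 16 remainder 0
16 ÷ 2 = 8 remainder 0
8 ÷ 2 = 4 remainder 0
4 ÷ 2 = 2 remainder 0
2 ÷ 2 = 1 remainder 0
1 ÷ 2 = 0 remainder 1
Reading remainders bottom-up:
= 1000001010111101


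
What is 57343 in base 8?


Divide by 8 repeatedly:
57343 ÷ 8 = 7167 remainder 7
7167 ÷ 8 = 895 remainder 7
895 ÷ 8 = 111 remainder 7
111 ÷ 8 = 13 remainder 7
13 ÷ 8 = 1 remainder 5
1 ÷ 8 = 0 remainder 1
Reading remainders bottom-up:
= 0o157777


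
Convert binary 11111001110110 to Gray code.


Binary: 11111001110110
Gray code: G = B XOR (B >> 1)
B >> 1 = 01111100111011
11111001110110 XOR 01111100111011:
  1 XOR 0 = 1
  1 XOR 1 = 0
  1 XOR 1 = 0
  1 XOR 1 = 0
  1 XOR 1 = 0
  0 XOR 1 = 1
  0 XOR 0 = 0
  1 XOR 0 = 1
  1 XOR 1 = 0
  1 XOR 1 = 0
  0 XOR 1 = 1
  1 XOR 0 = 1
  1 XOR 1 = 0
  0 XOR 1 = 1
= 10000101001101


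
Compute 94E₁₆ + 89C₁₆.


Align and add column by column (LSB to MSB, each column mod 16 with carry):
  094E
+ 089C
  ----
  col 0: E(14) + C(12) + 0 (carry in) = 26 → A(10), carry out 1
  col 1: 4(4) + 9(9) + 1 (carry in) = 14 → E(14), carry out 0
  col 2: 9(9) + 8(8) + 0 (carry in) = 17 → 1(1), carry out 1
  col 3: 0(0) + 0(0) + 1 (carry in) = 1 → 1(1), carry out 0
Reading digits MSB→LSB: 11EA
Strip leading zeros: 11EA
= 0x11EA


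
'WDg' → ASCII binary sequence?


String: 'WDg'  (3 characters)
Per-character ASCII lookup:
  'W': uppercase starts at 65: 'W' = 65 + 22 = 87 → 1010111
  'D': uppercase starts at 65: 'D' = 65 + 3 = 68 → 1000100
  'g': lowercase starts at 97: 'g' = 97 + 6 = 103 → 1100111
= 1010111 1000100 1100111


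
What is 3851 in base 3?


Divide by 3 repeatedly:
3851 ÷ 3 = 1283 remainder 2
1283 ÷ 3 = 427 remainder 2
427 ÷ 3 = 142 remainder 1
142 ÷ 3 = 47 remainder 1
47 ÷ 3 = 15 remainder 2
15 ÷ 3 = 5 remainder 0
5 ÷ 3 = 1 remainder 2
1 ÷ 3 = 0 remainder 1
Reading remainders bottom-up:
= 12021122


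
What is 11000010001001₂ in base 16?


Group into 4-bit nibbles: 0011000010001001
  0011 = 3
  0000 = 0
  1000 = 8
  1001 = 9
= 0x3089


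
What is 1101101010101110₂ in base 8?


Group into 3-bit groups: 001101101010101110
  001 = 1
  101 = 5
  101 = 5
  010 = 2
  101 = 5
  110 = 6
= 0o155256


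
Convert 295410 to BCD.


Each digit → 4-bit binary:
  2 → 0010
  9 → 1001
  5 → 0101
  4 → 0100
  1 → 0001
  0 → 0000
= 0010 1001 0101 0100 0001 0000


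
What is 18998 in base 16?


Divide by 16 repeatedly:
18998 ÷ 16 = 1187 remainder 6 (6)
1187 ÷ 16 = 74 remainder 3 (3)
74 ÷ 16 = 4 remainder 10 (A)
4 ÷ 16 = 0 remainder 4 (4)
Reading remainders bottom-up:
= 0x4A36


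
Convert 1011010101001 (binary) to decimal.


Positional values:
Bit 0: 1 × 2^0 = 1
Bit 3: 1 × 2^3 = 8
Bit 5: 1 × 2^5 = 32
Bit 7: 1 × 2^7 = 128
Bit 9: 1 × 2^9 = 512
Bit 10: 1 × 2^10 = 1024
Bit 12: 1 × 2^12 = 4096
Sum = 1 + 8 + 32 + 128 + 512 + 1024 + 4096
= 5801


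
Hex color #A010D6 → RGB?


Hex: #A010D6
R = A0₁₆ = 160
G = 10₁₆ = 16
B = D6₁₆ = 214
= RGB(160, 16, 214)


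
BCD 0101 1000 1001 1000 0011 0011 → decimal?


Each 4-bit group → digit:
  0101 → 5
  1000 → 8
  1001 → 9
  1000 → 8
  0011 → 3
  0011 → 3
= 589833


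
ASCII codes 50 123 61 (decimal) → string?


Codes (decimal): 50 123 61
Per-code ASCII lookup:
  50  (range 48-57: digits, 50 - 48 = 2) → '2'
  123  (special character) → '{'
  61  (special character) → '='
= '2{='


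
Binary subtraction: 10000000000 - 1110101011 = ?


Align and subtract column by column (LSB to MSB, borrowing when needed):
  10000000000
- 01110101011
  -----------
  col 0: (0 - 0 borrow-in) - 1 → borrow from next column: (0+2) - 1 = 1, borrow out 1
  col 1: (0 - 1 borrow-in) - 1 → borrow from next column: (-1+2) - 1 = 0, borrow out 1
  col 2: (0 - 1 borrow-in) - 0 → borrow from next column: (-1+2) - 0 = 1, borrow out 1
  col 3: (0 - 1 borrow-in) - 1 → borrow from next column: (-1+2) - 1 = 0, borrow out 1
  col 4: (0 - 1 borrow-in) - 0 → borrow from next column: (-1+2) - 0 = 1, borrow out 1
  col 5: (0 - 1 borrow-in) - 1 → borrow from next column: (-1+2) - 1 = 0, borrow out 1
  col 6: (0 - 1 borrow-in) - 0 → borrow from next column: (-1+2) - 0 = 1, borrow out 1
  col 7: (0 - 1 borrow-in) - 1 → borrow from next column: (-1+2) - 1 = 0, borrow out 1
  col 8: (0 - 1 borrow-in) - 1 → borrow from next column: (-1+2) - 1 = 0, borrow out 1
  col 9: (0 - 1 borrow-in) - 1 → borrow from next column: (-1+2) - 1 = 0, borrow out 1
  col 10: (1 - 1 borrow-in) - 0 → 0 - 0 = 0, borrow out 0
Reading bits MSB→LSB: 00001010101
Strip leading zeros: 1010101
= 1010101


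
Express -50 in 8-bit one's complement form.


Original: 00110010
Invert all bits:
  bit 0: 0 → 1
  bit 1: 0 → 1
  bit 2: 1 → 0
  bit 3: 1 → 0
  bit 4: 0 → 1
  bit 5: 0 → 1
  bit 6: 1 → 0
  bit 7: 0 → 1
= 11001101


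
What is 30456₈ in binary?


Each octal digit → 3 binary bits:
  3 = 011
  0 = 000
  4 = 100
  5 = 101
  6 = 110
Concatenate: 011 000 100 101 110
= 011000100101110


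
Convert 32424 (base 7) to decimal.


Positional values (base 7):
  4 × 7^0 = 4 × 1 = 4
  2 × 7^1 = 2 × 7 = 14
  4 × 7^2 = 4 × 49 = 196
  2 × 7^3 = 2 × 343 = 686
  3 × 7^4 = 3 × 2401 = 7203
Sum = 4 + 14 + 196 + 686 + 7203
= 8103


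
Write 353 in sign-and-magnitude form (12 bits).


Sign bit: 0 (positive)
Magnitude: 353 = 00101100001
= 000101100001


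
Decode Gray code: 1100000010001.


Gray code: 1100000010001
MSB stays the same: 1
Each subsequent bit = prev_binary XOR current_gray:
  B[1] = 1 XOR 1 = 0
  B[2] = 0 XOR 0 = 0
  B[3] = 0 XOR 0 = 0
  B[4] = 0 XOR 0 = 0
  B[5] = 0 XOR 0 = 0
  B[6] = 0 XOR 0 = 0
  B[7] = 0 XOR 0 = 0
  B[8] = 0 XOR 1 = 1
  B[9] = 1 XOR 0 = 1
  B[10] = 1 XOR 0 = 1
  B[11] = 1 XOR 0 = 1
  B[12] = 1 XOR 1 = 0
= 1000000011110 (4126 decimal)


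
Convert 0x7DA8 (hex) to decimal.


Positional values:
Position 0: 8 × 16^0 = 8 × 1 = 8
Position 1: A × 16^1 = 10 × 16 = 160
Position 2: D × 16^2 = 13 × 256 = 3328
Position 3: 7 × 16^3 = 7 × 4096 = 28672
Sum = 8 + 160 + 3328 + 28672
= 32168


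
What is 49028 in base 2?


Divide by 2 repeatedly:
49028 ÷ 2 = 24514 remainder 0
24514 ÷ 2 = 12257 remainder 0
12257 ÷ 2 = 6128 remainder 1
6128 ÷ 2 = 3064 remainder 0
3064 ÷ 2 = 1532 remainder 0
1532 ÷ 2 = 766 remainder 0
766 ÷ 2 = 383 remainder 0
383 ÷ 2 = 191 remainder 1
191 ÷ 2 = 95 remainder 1
95 ÷ 2 = 47 remainder 1
47 ÷ 2 = 23 remainder 1
23 ÷ 2 = 11 remainder 1
11 ÷ 2 = 5 remainder 1
5 ÷ 2 = 2 remainder 1
2 ÷ 2 = 1 remainder 0
1 ÷ 2 = 0 remainder 1
Reading remainders bottom-up:
= 1011111110000100


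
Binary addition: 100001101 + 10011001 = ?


Align and add column by column (LSB to MSB, carry propagating):
  0100001101
+ 0010011001
  ----------
  col 0: 1 + 1 + 0 (carry in) = 2 → bit 0, carry out 1
  col 1: 0 + 0 + 1 (carry in) = 1 → bit 1, carry out 0
  col 2: 1 + 0 + 0 (carry in) = 1 → bit 1, carry out 0
  col 3: 1 + 1 + 0 (carry in) = 2 → bit 0, carry out 1
  col 4: 0 + 1 + 1 (carry in) = 2 → bit 0, carry out 1
  col 5: 0 + 0 + 1 (carry in) = 1 → bit 1, carry out 0
  col 6: 0 + 0 + 0 (carry in) = 0 → bit 0, carry out 0
  col 7: 0 + 1 + 0 (carry in) = 1 → bit 1, carry out 0
  col 8: 1 + 0 + 0 (carry in) = 1 → bit 1, carry out 0
  col 9: 0 + 0 + 0 (carry in) = 0 → bit 0, carry out 0
Reading bits MSB→LSB: 0110100110
Strip leading zeros: 110100110
= 110100110


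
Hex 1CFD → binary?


Each hex digit → 4 binary bits:
  1 = 0001
  C = 1100
  F = 1111
  D = 1101
Concatenate: 0001 1100 1111 1101
= 0001110011111101


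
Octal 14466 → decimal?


Positional values:
Position 0: 6 × 8^0 = 6
Position 1: 6 × 8^1 = 48
Position 2: 4 × 8^2 = 256
Position 3: 4 × 8^3 = 2048
Position 4: 1 × 8^4 = 4096
Sum = 6 + 48 + 256 + 2048 + 4096
= 6454


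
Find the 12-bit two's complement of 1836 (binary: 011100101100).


Original: 011100101100
Step 1 - Invert all bits: 100011010011
Step 2 - Add 1: 100011010011 + 1
= 100011010100 (represents -1836)


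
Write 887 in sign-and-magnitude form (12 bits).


Sign bit: 0 (positive)
Magnitude: 887 = 01101110111
= 001101110111


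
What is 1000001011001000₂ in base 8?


Group into 3-bit groups: 001000001011001000
  001 = 1
  000 = 0
  001 = 1
  011 = 3
  001 = 1
  000 = 0
= 0o101310


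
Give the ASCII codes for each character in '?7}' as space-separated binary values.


String: '?7}'  (3 characters)
Per-character ASCII lookup:
  '?': special character: '?' = 63 → 111111
  '7': digits start at 48: '7' = 48 + 7 = 55 → 110111
  '}': special character: '}' = 125 → 1111101
= 111111 110111 1111101


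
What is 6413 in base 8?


Divide by 8 repeatedly:
6413 ÷ 8 = 801 remainder 5
801 ÷ 8 = 100 remainder 1
100 ÷ 8 = 12 remainder 4
12 ÷ 8 = 1 remainder 4
1 ÷ 8 = 0 remainder 1
Reading remainders bottom-up:
= 0o14415


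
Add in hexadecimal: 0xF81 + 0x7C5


Align and add column by column (LSB to MSB, each column mod 16 with carry):
  0F81
+ 07C5
  ----
  col 0: 1(1) + 5(5) + 0 (carry in) = 6 → 6(6), carry out 0
  col 1: 8(8) + C(12) + 0 (carry in) = 20 → 4(4), carry out 1
  col 2: F(15) + 7(7) + 1 (carry in) = 23 → 7(7), carry out 1
  col 3: 0(0) + 0(0) + 1 (carry in) = 1 → 1(1), carry out 0
Reading digits MSB→LSB: 1746
Strip leading zeros: 1746
= 0x1746


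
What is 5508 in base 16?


Divide by 16 repeatedly:
5508 ÷ 16 = 344 remainder 4 (4)
344 ÷ 16 = 21 remainder 8 (8)
21 ÷ 16 = 1 remainder 5 (5)
1 ÷ 16 = 0 remainder 1 (1)
Reading remainders bottom-up:
= 0x1584


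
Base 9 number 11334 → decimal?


Positional values (base 9):
  4 × 9^0 = 4 × 1 = 4
  3 × 9^1 = 3 × 9 = 27
  3 × 9^2 = 3 × 81 = 243
  1 × 9^3 = 1 × 729 = 729
  1 × 9^4 = 1 × 6561 = 6561
Sum = 4 + 27 + 243 + 729 + 6561
= 7564


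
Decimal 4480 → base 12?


Divide by 12 repeatedly:
4480 ÷ 12 = 373 remainder 4
373 ÷ 12 = 31 remainder 1
31 ÷ 12 = 2 remainder 7
2 ÷ 12 = 0 remainder 2
Reading remainders bottom-up:
= 2714


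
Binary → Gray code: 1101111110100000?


Binary: 1101111110100000
Gray code: G = B XOR (B >> 1)
B >> 1 = 0110111111010000
1101111110100000 XOR 0110111111010000:
  1 XOR 0 = 1
  1 XOR 1 = 0
  0 XOR 1 = 1
  1 XOR 0 = 1
  1 XOR 1 = 0
  1 XOR 1 = 0
  1 XOR 1 = 0
  1 XOR 1 = 0
  1 XOR 1 = 0
  0 XOR 1 = 1
  1 XOR 0 = 1
  0 XOR 1 = 1
  0 XOR 0 = 0
  0 XOR 0 = 0
  0 XOR 0 = 0
  0 XOR 0 = 0
= 1011000001110000


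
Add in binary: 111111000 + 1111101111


Align and add column by column (LSB to MSB, carry propagating):
  00111111000
+ 01111101111
  -----------
  col 0: 0 + 1 + 0 (carry in) = 1 → bit 1, carry out 0
  col 1: 0 + 1 + 0 (carry in) = 1 → bit 1, carry out 0
  col 2: 0 + 1 + 0 (carry in) = 1 → bit 1, carry out 0
  col 3: 1 + 1 + 0 (carry in) = 2 → bit 0, carry out 1
  col 4: 1 + 0 + 1 (carry in) = 2 → bit 0, carry out 1
  col 5: 1 + 1 + 1 (carry in) = 3 → bit 1, carry out 1
  col 6: 1 + 1 + 1 (carry in) = 3 → bit 1, carry out 1
  col 7: 1 + 1 + 1 (carry in) = 3 → bit 1, carry out 1
  col 8: 1 + 1 + 1 (carry in) = 3 → bit 1, carry out 1
  col 9: 0 + 1 + 1 (carry in) = 2 → bit 0, carry out 1
  col 10: 0 + 0 + 1 (carry in) = 1 → bit 1, carry out 0
Reading bits MSB→LSB: 10111100111
Strip leading zeros: 10111100111
= 10111100111


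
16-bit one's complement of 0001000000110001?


Original: 0001000000110001
Invert all bits:
  bit 0: 0 → 1
  bit 1: 0 → 1
  bit 2: 0 → 1
  bit 3: 1 → 0
  bit 4: 0 → 1
  bit 5: 0 → 1
  bit 6: 0 → 1
  bit 7: 0 → 1
  bit 8: 0 → 1
  bit 9: 0 → 1
  bit 10: 1 → 0
  bit 11: 1 → 0
  bit 12: 0 → 1
  bit 13: 0 → 1
  bit 14: 0 → 1
  bit 15: 1 → 0
= 1110111111001110


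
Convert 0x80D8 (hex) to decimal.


Positional values:
Position 0: 8 × 16^0 = 8 × 1 = 8
Position 1: D × 16^1 = 13 × 16 = 208
Position 2: 0 × 16^2 = 0 × 256 = 0
Position 3: 8 × 16^3 = 8 × 4096 = 32768
Sum = 8 + 208 + 0 + 32768
= 32984


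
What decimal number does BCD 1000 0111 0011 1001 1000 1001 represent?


Each 4-bit group → digit:
  1000 → 8
  0111 → 7
  0011 → 3
  1001 → 9
  1000 → 8
  1001 → 9
= 873989


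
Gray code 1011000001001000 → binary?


Gray code: 1011000001001000
MSB stays the same: 1
Each subsequent bit = prev_binary XOR current_gray:
  B[1] = 1 XOR 0 = 1
  B[2] = 1 XOR 1 = 0
  B[3] = 0 XOR 1 = 1
  B[4] = 1 XOR 0 = 1
  B[5] = 1 XOR 0 = 1
  B[6] = 1 XOR 0 = 1
  B[7] = 1 XOR 0 = 1
  B[8] = 1 XOR 0 = 1
  B[9] = 1 XOR 1 = 0
  B[10] = 0 XOR 0 = 0
  B[11] = 0 XOR 0 = 0
  B[12] = 0 XOR 1 = 1
  B[13] = 1 XOR 0 = 1
  B[14] = 1 XOR 0 = 1
  B[15] = 1 XOR 0 = 1
= 1101111110001111 (57231 decimal)


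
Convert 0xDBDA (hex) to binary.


Each hex digit → 4 binary bits:
  D = 1101
  B = 1011
  D = 1101
  A = 1010
Concatenate: 1101 1011 1101 1010
= 1101101111011010


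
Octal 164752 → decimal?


Positional values:
Position 0: 2 × 8^0 = 2
Position 1: 5 × 8^1 = 40
Position 2: 7 × 8^2 = 448
Position 3: 4 × 8^3 = 2048
Position 4: 6 × 8^4 = 24576
Position 5: 1 × 8^5 = 32768
Sum = 2 + 40 + 448 + 2048 + 24576 + 32768
= 59882


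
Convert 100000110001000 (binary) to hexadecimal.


Group into 4-bit nibbles: 0100000110001000
  0100 = 4
  0001 = 1
  1000 = 8
  1000 = 8
= 0x4188


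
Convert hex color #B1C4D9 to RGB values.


Hex: #B1C4D9
R = B1₁₆ = 177
G = C4₁₆ = 196
B = D9₁₆ = 217
= RGB(177, 196, 217)


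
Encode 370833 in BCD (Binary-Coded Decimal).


Each digit → 4-bit binary:
  3 → 0011
  7 → 0111
  0 → 0000
  8 → 1000
  3 → 0011
  3 → 0011
= 0011 0111 0000 1000 0011 0011


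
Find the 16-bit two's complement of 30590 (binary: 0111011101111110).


Original: 0111011101111110
Step 1 - Invert all bits: 1000100010000001
Step 2 - Add 1: 1000100010000001 + 1
= 1000100010000010 (represents -30590)


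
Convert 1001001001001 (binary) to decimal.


Positional values:
Bit 0: 1 × 2^0 = 1
Bit 3: 1 × 2^3 = 8
Bit 6: 1 × 2^6 = 64
Bit 9: 1 × 2^9 = 512
Bit 12: 1 × 2^12 = 4096
Sum = 1 + 8 + 64 + 512 + 4096
= 4681


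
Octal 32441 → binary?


Each octal digit → 3 binary bits:
  3 = 011
  2 = 010
  4 = 100
  4 = 100
  1 = 001
Concatenate: 011 010 100 100 001
= 011010100100001


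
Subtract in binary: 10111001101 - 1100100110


Align and subtract column by column (LSB to MSB, borrowing when needed):
  10111001101
- 01100100110
  -----------
  col 0: (1 - 0 borrow-in) - 0 → 1 - 0 = 1, borrow out 0
  col 1: (0 - 0 borrow-in) - 1 → borrow from next column: (0+2) - 1 = 1, borrow out 1
  col 2: (1 - 1 borrow-in) - 1 → borrow from next column: (0+2) - 1 = 1, borrow out 1
  col 3: (1 - 1 borrow-in) - 0 → 0 - 0 = 0, borrow out 0
  col 4: (0 - 0 borrow-in) - 0 → 0 - 0 = 0, borrow out 0
  col 5: (0 - 0 borrow-in) - 1 → borrow from next column: (0+2) - 1 = 1, borrow out 1
  col 6: (1 - 1 borrow-in) - 0 → 0 - 0 = 0, borrow out 0
  col 7: (1 - 0 borrow-in) - 0 → 1 - 0 = 1, borrow out 0
  col 8: (1 - 0 borrow-in) - 1 → 1 - 1 = 0, borrow out 0
  col 9: (0 - 0 borrow-in) - 1 → borrow from next column: (0+2) - 1 = 1, borrow out 1
  col 10: (1 - 1 borrow-in) - 0 → 0 - 0 = 0, borrow out 0
Reading bits MSB→LSB: 01010100111
Strip leading zeros: 1010100111
= 1010100111
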